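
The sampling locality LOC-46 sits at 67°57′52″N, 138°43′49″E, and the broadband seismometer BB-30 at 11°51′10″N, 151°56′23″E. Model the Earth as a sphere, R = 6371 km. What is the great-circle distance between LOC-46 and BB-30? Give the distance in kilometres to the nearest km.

6314 km

LOC-46: φ = +67.96444°, λ = +138.73028°
BB-30: φ = +11.85278°, λ = +151.93972°
Δφ = -56.1117°,  Δλ = 13.2094°
a = sin²(Δφ/2) + cos φ₁ cos φ₂ sin²(Δλ/2) = 0.226070
c = 2·arcsin(√a) = 0.990991 rad = 56.7796°
d = R·c = 6371 × 0.990991 = 6313.6 km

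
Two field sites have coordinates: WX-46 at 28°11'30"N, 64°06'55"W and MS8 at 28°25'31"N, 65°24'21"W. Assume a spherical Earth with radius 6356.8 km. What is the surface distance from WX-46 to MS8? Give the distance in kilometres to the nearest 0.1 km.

128.7 km

WX-46: φ = +28.19167°, λ = -64.11528°
MS8: φ = +28.42528°, λ = -65.40583°
Δφ = 0.2336°,  Δλ = -1.2906°
a = sin²(Δφ/2) + cos φ₁ cos φ₂ sin²(Δλ/2) = 0.000102
c = 2·arcsin(√a) = 0.020245 rad = 1.1600°
d = R·c = 6356.8 × 0.020245 = 128.7 km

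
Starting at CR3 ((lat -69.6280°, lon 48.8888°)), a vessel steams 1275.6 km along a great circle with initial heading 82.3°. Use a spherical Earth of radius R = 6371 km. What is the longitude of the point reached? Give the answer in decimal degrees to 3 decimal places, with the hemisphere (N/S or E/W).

77.182°E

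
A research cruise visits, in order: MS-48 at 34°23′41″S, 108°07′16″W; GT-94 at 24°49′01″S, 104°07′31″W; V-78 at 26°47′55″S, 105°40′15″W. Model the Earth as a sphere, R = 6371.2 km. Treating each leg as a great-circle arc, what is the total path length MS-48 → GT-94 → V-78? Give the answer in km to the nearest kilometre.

MS-48: φ = -34.39472°, λ = -108.12111°
GT-94: φ = -24.81694°, λ = -104.12528°
V-78: φ = -26.79861°, λ = -105.67083°
MS-48→GT-94: c = 0.177773 rad, d = 1132.63 km
GT-94→V-78: c = 0.042259 rad, d = 269.24 km
Total = 1132.63 + 269.24 = 1401.87 km

1402 km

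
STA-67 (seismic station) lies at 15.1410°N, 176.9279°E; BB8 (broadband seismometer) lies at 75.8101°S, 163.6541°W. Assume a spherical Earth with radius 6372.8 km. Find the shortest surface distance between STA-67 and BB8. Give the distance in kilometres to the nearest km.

Δφ = -90.9511°,  Δλ = 19.4180°
a = sin²(Δφ/2) + cos φ₁ cos φ₂ sin²(Δλ/2) = 0.515029
c = 2·arcsin(√a) = 1.600860 rad = 91.7225°
d = R·c = 6372.8 × 1.600860 = 10202.0 km

10202 km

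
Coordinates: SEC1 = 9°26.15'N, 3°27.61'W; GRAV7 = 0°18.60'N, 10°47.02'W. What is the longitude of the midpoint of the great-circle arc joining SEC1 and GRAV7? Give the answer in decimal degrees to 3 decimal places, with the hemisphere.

SEC1: φ = +9.43583°, λ = -3.46017°
GRAV7: φ = +0.31000°, λ = -10.78367°
Bx = cos φ₂ cos Δλ = 0.991828,  By = cos φ₂ sin Δλ = -0.127470
φₘ = atan2(sin φ₁ + sin φ₂, √((cos φ₁ + Bx)² + By²)) = 4.88284°
λₘ = λ₁ + atan2(By, cos φ₁ + Bx) = -7.14686°

7.147°W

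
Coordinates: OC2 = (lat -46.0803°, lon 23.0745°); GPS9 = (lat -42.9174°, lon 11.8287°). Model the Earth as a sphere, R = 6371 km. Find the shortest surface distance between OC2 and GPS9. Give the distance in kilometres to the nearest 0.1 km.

Δφ = 3.1629°,  Δλ = -11.2458°
a = sin²(Δφ/2) + cos φ₁ cos φ₂ sin²(Δλ/2) = 0.005638
c = 2·arcsin(√a) = 0.150320 rad = 8.6127°
d = R·c = 6371 × 0.150320 = 957.7 km

957.7 km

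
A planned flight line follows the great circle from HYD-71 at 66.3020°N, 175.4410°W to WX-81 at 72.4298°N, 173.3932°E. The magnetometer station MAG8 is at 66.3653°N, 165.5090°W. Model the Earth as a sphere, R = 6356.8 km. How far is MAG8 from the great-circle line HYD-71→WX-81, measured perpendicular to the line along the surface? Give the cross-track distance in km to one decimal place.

409.4 km

δ₁₃ = central angle HYD-71→MAG8 = 0.069518 rad  (haversine)
θ₁₃ = bearing HYD-71→MAG8 = 84.542°,  θ₁₂ = bearing HYD-71→WX-81 = 332.434°
dₓₜ = R·arcsin(sin δ₁₃ · sin(θ₁₃ − θ₁₂)) = 6356.8·arcsin(0.06946·sin(-247.891°)) = 409.374 km
|dₓₜ| = 409.374 km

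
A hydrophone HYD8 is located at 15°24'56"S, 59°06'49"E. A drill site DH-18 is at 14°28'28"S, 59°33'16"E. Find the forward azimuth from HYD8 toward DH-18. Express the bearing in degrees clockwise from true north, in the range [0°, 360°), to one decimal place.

HYD8: φ = -15.41556°, λ = +59.11361°
DH-18: φ = -14.47444°, λ = +59.55444°
Δλ = 0.4408°
y = sin Δλ · cos φ₂ = 0.007450
x = cos φ₁ sin φ₂ − sin φ₁ cos φ₂ cos Δλ = 0.016417
θ = atan2(y, x) = 24.4074° → 24.4074° (mod 360°)

24.4°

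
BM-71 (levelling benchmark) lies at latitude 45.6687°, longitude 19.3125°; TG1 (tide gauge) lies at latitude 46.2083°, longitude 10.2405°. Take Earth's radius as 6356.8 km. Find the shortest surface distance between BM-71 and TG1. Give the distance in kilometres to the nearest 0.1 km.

Δφ = 0.5396°,  Δλ = -9.0720°
a = sin²(Δφ/2) + cos φ₁ cos φ₂ sin²(Δλ/2) = 0.003047
c = 2·arcsin(√a) = 0.110453 rad = 6.3285°
d = R·c = 6356.8 × 0.110453 = 702.1 km

702.1 km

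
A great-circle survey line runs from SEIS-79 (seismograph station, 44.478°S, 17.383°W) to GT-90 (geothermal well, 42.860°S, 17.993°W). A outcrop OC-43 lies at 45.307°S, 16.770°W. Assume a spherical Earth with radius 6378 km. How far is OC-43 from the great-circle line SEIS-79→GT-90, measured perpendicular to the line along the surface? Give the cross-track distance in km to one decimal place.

δ₁₃ = central angle SEIS-79→OC-43 = 0.016334 rad  (haversine)
θ₁₃ = bearing SEIS-79→OC-43 = 152.568°,  θ₁₂ = bearing SEIS-79→GT-90 = 344.535°
dₓₜ = R·arcsin(sin δ₁₃ · sin(θ₁₃ − θ₁₂)) = 6378·arcsin(0.01633·sin(-191.967°)) = 21.599 km
|dₓₜ| = 21.599 km

21.6 km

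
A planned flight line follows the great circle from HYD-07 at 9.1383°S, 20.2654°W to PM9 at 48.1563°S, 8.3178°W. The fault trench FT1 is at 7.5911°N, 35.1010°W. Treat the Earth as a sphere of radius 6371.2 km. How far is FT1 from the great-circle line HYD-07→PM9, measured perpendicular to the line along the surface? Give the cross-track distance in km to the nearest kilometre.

1202 km

δ₁₃ = central angle HYD-07→FT1 = 0.389627 rad  (haversine)
θ₁₃ = bearing HYD-07→FT1 = 318.073°,  θ₁₂ = bearing HYD-07→PM9 = 167.671°
dₓₜ = R·arcsin(sin δ₁₃ · sin(θ₁₃ − θ₁₂)) = 6371.2·arcsin(0.37984·sin(150.402°)) = 1202.406 km
|dₓₜ| = 1202.406 km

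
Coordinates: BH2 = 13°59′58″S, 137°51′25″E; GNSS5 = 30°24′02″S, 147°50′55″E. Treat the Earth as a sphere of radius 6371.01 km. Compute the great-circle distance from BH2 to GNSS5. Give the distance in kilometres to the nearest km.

BH2: φ = -13.99944°, λ = +137.85694°
GNSS5: φ = -30.40056°, λ = +147.84861°
Δφ = -16.4011°,  Δλ = 9.9917°
a = sin²(Δφ/2) + cos φ₁ cos φ₂ sin²(Δλ/2) = 0.026692
c = 2·arcsin(√a) = 0.328227 rad = 18.8060°
d = R·c = 6371.01 × 0.328227 = 2091.1 km

2091 km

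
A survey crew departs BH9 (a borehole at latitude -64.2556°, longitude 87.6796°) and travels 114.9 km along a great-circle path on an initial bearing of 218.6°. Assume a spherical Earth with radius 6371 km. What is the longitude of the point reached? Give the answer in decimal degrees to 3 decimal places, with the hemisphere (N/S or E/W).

86.151°E

δ = d/R = 114.9/6371 = 0.018035 rad
φ₂ = arcsin(sin φ₁ cos δ + cos φ₁ sin δ cos θ)
   = arcsin(-0.90074·0.99984 + 0.43436·0.01803·-0.78152) = -65.05540°
λ₂ = λ₁ + atan2(sin θ sin δ cos φ₁, cos δ − sin φ₁ sin φ₂) = 86.15092°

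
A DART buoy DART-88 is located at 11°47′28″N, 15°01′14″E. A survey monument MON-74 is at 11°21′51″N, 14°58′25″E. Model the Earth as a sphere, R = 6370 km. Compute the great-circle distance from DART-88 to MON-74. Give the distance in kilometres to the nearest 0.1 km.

47.7 km

DART-88: φ = +11.79111°, λ = +15.02056°
MON-74: φ = +11.36417°, λ = +14.97361°
Δφ = -0.4269°,  Δλ = -0.0469°
a = sin²(Δφ/2) + cos φ₁ cos φ₂ sin²(Δλ/2) = 0.000014
c = 2·arcsin(√a) = 0.007495 rad = 0.4294°
d = R·c = 6370 × 0.007495 = 47.7 km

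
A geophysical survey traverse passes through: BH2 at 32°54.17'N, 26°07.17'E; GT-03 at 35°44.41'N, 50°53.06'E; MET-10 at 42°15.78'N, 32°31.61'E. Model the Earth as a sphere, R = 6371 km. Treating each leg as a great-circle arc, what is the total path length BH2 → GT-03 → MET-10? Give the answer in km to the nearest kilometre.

4029 km

BH2: φ = +32.90283°, λ = +26.11950°
GT-03: φ = +35.74017°, λ = +50.88433°
MET-10: φ = +42.26300°, λ = +32.52683°
BH2→GT-03: c = 0.359417 rad, d = 2289.85 km
GT-03→MET-10: c = 0.273033 rad, d = 1739.50 km
Total = 2289.85 + 1739.50 = 4029.34 km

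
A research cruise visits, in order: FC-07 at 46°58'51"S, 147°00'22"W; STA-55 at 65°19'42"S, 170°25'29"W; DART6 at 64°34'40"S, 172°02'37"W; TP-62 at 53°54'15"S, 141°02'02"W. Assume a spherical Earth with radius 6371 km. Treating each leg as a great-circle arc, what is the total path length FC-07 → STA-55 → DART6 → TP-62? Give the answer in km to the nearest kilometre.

4677 km

FC-07: φ = -46.98083°, λ = -147.00611°
STA-55: φ = -65.32833°, λ = -170.42472°
DART6: φ = -64.57778°, λ = -172.04361°
TP-62: φ = -53.90417°, λ = -141.03389°
FC-07→STA-55: c = 0.387898 rad, d = 2471.30 km
STA-55→DART6: c = 0.017738 rad, d = 113.01 km
DART6→TP-62: c = 0.328422 rad, d = 2092.38 km
Total = 2471.30 + 113.01 + 2092.38 = 4676.68 km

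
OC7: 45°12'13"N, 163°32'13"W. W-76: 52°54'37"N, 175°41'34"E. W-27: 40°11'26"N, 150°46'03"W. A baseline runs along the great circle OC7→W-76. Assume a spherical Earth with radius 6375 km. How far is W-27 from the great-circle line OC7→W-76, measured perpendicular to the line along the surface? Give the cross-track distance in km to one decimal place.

OC7: φ = +45.20361°, λ = -163.53694°
W-76: φ = +52.91028°, λ = +175.69278°
W-27: φ = +40.19056°, λ = -150.76750°
δ₁₃ = central angle OC7→W-27 = 0.185399 rad  (haversine)
θ₁₃ = bearing OC7→W-27 = 113.660°,  θ₁₂ = bearing OC7→W-76 = 307.129°
dₓₜ = R·arcsin(sin δ₁₃ · sin(θ₁₃ − θ₁₂)) = 6375·arcsin(0.18434·sin(-193.470°)) = 273.816 km
|dₓₜ| = 273.816 km

273.8 km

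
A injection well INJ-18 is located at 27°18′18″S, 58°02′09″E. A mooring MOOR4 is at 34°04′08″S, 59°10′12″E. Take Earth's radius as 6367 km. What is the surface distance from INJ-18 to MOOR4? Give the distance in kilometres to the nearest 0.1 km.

759.4 km

INJ-18: φ = -27.30500°, λ = +58.03583°
MOOR4: φ = -34.06889°, λ = +59.17000°
Δφ = -6.7639°,  Δλ = 1.1342°
a = sin²(Δφ/2) + cos φ₁ cos φ₂ sin²(Δλ/2) = 0.003552
c = 2·arcsin(√a) = 0.119270 rad = 6.8337°
d = R·c = 6367 × 0.119270 = 759.4 km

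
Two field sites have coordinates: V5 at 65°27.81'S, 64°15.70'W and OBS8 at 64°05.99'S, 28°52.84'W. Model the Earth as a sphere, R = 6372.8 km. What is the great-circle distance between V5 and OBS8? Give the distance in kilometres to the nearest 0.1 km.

1661.2 km

V5: φ = -65.46350°, λ = -64.26167°
OBS8: φ = -64.09983°, λ = -28.88067°
Δφ = 1.3637°,  Δλ = 35.3810°
a = sin²(Δφ/2) + cos φ₁ cos φ₂ sin²(Δλ/2) = 0.016891
c = 2·arcsin(√a) = 0.260672 rad = 14.9354°
d = R·c = 6372.8 × 0.260672 = 1661.2 km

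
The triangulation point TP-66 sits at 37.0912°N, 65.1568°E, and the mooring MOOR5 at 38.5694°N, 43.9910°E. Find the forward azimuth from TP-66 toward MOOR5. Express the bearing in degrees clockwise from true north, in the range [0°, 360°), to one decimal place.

Δλ = -21.1658°
y = sin Δλ · cos φ₂ = -0.282302
x = cos φ₁ sin φ₂ − sin φ₁ cos φ₂ cos Δλ = 0.057606
θ = atan2(y, x) = -78.4667° → 281.5333° (mod 360°)

281.5°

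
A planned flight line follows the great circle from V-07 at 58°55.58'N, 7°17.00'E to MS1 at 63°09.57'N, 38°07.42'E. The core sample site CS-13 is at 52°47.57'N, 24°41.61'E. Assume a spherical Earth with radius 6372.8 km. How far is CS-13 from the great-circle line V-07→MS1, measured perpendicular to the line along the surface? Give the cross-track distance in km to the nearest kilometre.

1027 km

V-07: φ = +58.92633°, λ = +7.28333°
MS1: φ = +63.15950°, λ = +38.12367°
CS-13: φ = +52.79283°, λ = +24.69350°
δ₁₃ = central angle V-07→CS-13 = 0.200450 rad  (haversine)
θ₁₃ = bearing V-07→CS-13 = 114.673°,  θ₁₂ = bearing V-07→MS1 = 60.963°
dₓₜ = R·arcsin(sin δ₁₃ · sin(θ₁₃ − θ₁₂)) = 6372.8·arcsin(0.19911·sin(53.710°)) = 1027.212 km
|dₓₜ| = 1027.212 km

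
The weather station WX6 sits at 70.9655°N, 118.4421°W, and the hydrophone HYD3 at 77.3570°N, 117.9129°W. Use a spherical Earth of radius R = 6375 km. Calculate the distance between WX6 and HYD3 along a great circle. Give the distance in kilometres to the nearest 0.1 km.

Δφ = 6.3915°,  Δλ = 0.5292°
a = sin²(Δφ/2) + cos φ₁ cos φ₂ sin²(Δλ/2) = 0.003109
c = 2·arcsin(√a) = 0.111580 rad = 6.3931°
d = R·c = 6375 × 0.111580 = 711.3 km

711.3 km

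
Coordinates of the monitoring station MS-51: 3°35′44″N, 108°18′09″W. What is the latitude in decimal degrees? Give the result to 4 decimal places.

3° + 35′/60 + 44″/3600 = 3 + 0.58333 + 0.01222 = 3.5956°

3.5956°N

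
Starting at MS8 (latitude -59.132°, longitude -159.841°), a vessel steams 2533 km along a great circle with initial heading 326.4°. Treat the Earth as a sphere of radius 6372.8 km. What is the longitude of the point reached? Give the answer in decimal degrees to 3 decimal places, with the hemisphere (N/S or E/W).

δ = d/R = 2533/6372.8 = 0.397470 rad
φ₂ = arcsin(sin φ₁ cos δ + cos φ₁ sin δ cos θ)
   = arcsin(-0.85835·0.92204 + 0.51306·0.38709·0.83292) = -38.75703°
λ₂ = λ₁ + atan2(sin θ sin δ cos φ₁, cos δ − sin φ₁ sin φ₂) = -175.78496°

175.785°W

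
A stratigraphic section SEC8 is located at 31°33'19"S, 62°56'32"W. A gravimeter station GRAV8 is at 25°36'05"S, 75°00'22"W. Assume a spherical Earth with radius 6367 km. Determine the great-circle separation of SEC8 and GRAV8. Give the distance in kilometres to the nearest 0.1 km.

1349.1 km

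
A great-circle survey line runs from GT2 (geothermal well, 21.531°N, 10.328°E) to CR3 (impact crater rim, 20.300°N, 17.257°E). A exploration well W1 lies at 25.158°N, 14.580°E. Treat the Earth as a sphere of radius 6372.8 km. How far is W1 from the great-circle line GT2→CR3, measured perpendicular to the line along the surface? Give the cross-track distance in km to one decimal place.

474.5 km

δ₁₃ = central angle GT2→W1 = 0.092990 rad  (haversine)
θ₁₃ = bearing GT2→W1 = 46.281°,  θ₁₂ = bearing GT2→CR3 = 99.517°
dₓₜ = R·arcsin(sin δ₁₃ · sin(θ₁₃ − θ₁₂)) = 6372.8·arcsin(0.09286·sin(-53.237°)) = -474.499 km
|dₓₜ| = 474.499 km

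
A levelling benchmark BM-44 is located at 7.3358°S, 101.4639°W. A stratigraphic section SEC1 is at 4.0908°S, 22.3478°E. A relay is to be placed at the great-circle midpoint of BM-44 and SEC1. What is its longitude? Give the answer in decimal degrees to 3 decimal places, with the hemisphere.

Bx = cos φ₂ cos Δλ = -0.555048,  By = cos φ₂ sin Δλ = 0.828754
φₘ = atan2(sin φ₁ + sin φ₂, √((cos φ₁ + Bx)² + By²)) = -11.99404°
λₘ = λ₁ + atan2(By, cos φ₁ + Bx) = -39.25388°

39.254°W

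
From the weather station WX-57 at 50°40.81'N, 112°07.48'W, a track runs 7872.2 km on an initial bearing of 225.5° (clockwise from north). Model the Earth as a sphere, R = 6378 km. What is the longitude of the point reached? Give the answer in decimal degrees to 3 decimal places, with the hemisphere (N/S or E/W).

155.161°W

WX-57: φ = +50.68017°, λ = -112.12467°
δ = d/R = 7872.2/6378 = 1.234274 rad
φ₂ = arcsin(sin φ₁ cos δ + cos φ₁ sin δ cos θ)
   = arcsin(0.77362·0.33021 + 0.63365·0.94391·-0.70091) = -9.42543°
λ₂ = λ₁ + atan2(sin θ sin δ cos φ₁, cos δ − sin φ₁ sin φ₂) = -155.16059°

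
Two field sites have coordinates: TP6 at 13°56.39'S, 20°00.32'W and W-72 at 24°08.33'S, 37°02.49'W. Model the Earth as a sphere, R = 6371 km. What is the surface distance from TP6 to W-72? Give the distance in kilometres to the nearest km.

TP6: φ = -13.93983°, λ = -20.00533°
W-72: φ = -24.13883°, λ = -37.04150°
Δφ = -10.1990°,  Δλ = -17.0362°
a = sin²(Δφ/2) + cos φ₁ cos φ₂ sin²(Δλ/2) = 0.027333
c = 2·arcsin(√a) = 0.332176 rad = 19.0323°
d = R·c = 6371 × 0.332176 = 2116.3 km

2116 km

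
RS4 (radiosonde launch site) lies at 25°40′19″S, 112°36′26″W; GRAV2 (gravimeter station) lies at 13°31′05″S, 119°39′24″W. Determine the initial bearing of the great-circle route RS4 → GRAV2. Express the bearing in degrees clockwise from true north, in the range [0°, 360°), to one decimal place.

330.1°

RS4: φ = -25.67194°, λ = -112.60722°
GRAV2: φ = -13.51806°, λ = -119.65667°
Δλ = -7.0494°
y = sin Δλ · cos φ₂ = -0.119326
x = cos φ₁ sin φ₂ − sin φ₁ cos φ₂ cos Δλ = 0.207354
θ = atan2(y, x) = -29.9191° → 330.0809° (mod 360°)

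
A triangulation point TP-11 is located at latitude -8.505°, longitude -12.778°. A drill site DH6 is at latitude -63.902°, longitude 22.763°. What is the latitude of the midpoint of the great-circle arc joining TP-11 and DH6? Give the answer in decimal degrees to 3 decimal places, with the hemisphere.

37.340°S

Bx = cos φ₂ cos Δλ = 0.357953,  By = cos φ₂ sin Δλ = 0.255712
φₘ = atan2(sin φ₁ + sin φ₂, √((cos φ₁ + Bx)² + By²)) = -37.33981°
λₘ = λ₁ + atan2(By, cos φ₁ + Bx) = -2.02864°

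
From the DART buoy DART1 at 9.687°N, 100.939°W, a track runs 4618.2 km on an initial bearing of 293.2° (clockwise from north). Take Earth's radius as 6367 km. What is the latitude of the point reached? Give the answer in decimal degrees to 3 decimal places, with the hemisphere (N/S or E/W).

δ = d/R = 4618.2/6367 = 0.725334 rad
φ₂ = arcsin(sin φ₁ cos δ + cos φ₁ sin δ cos θ)
   = arcsin(0.16827·0.74828 + 0.98574·0.66339·0.39394) = 22.55180°
λ₂ = λ₁ + atan2(sin θ sin δ cos φ₁, cos δ − sin φ₁ sin φ₂) = -142.25613°

22.552°N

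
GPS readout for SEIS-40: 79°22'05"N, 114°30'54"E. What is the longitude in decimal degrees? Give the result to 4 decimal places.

114.5150°E

114° + 30′/60 + 54″/3600 = 114 + 0.50000 + 0.01500 = 114.5150°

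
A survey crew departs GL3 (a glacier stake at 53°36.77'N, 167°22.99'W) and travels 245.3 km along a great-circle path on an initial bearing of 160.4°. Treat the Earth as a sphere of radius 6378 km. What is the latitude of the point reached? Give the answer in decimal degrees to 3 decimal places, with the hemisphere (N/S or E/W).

51.531°N

GL3: φ = +53.61283°, λ = -167.38317°
δ = d/R = 245.3/6378 = 0.038460 rad
φ₂ = arcsin(sin φ₁ cos δ + cos φ₁ sin δ cos θ)
   = arcsin(0.80503·0.99926 + 0.59324·0.03845·-0.94206) = 51.53079°
λ₂ = λ₁ + atan2(sin θ sin δ cos φ₁, cos δ − sin φ₁ sin φ₂) = -166.19512°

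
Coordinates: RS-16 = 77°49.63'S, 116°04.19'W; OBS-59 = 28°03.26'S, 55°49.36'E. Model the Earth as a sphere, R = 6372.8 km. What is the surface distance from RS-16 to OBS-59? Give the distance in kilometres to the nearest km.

RS-16: φ = -77.82717°, λ = -116.06983°
OBS-59: φ = -28.05433°, λ = +55.82267°
Δφ = 49.7728°,  Δλ = 171.8925°
a = sin²(Δφ/2) + cos φ₁ cos φ₂ sin²(Δλ/2) = 0.362246
c = 2·arcsin(√a) = 1.291678 rad = 74.0077°
d = R·c = 6372.8 × 1.291678 = 8231.6 km

8232 km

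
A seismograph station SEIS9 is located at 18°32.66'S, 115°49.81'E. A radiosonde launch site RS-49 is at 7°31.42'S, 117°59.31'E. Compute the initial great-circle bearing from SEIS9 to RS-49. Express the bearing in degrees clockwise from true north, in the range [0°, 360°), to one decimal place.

SEIS9: φ = -18.54433°, λ = +115.83017°
RS-49: φ = -7.52367°, λ = +117.98850°
Δλ = 2.1583°
y = sin Δλ · cos φ₂ = 0.037337
x = cos φ₁ sin φ₂ − sin φ₁ cos φ₂ cos Δλ = 0.190939
θ = atan2(y, x) = 11.0642° → 11.0642° (mod 360°)

11.1°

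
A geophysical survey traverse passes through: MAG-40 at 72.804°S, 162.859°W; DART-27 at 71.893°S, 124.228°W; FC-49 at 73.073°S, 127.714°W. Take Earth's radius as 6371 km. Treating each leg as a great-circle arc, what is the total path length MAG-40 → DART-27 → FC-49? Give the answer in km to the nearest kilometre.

1459 km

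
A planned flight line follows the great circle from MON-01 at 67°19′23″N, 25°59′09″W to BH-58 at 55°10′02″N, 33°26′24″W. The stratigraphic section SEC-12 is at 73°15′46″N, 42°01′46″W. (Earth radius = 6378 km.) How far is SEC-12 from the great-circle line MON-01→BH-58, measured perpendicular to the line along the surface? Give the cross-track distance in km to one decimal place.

MON-01: φ = +67.32306°, λ = -25.98583°
BH-58: φ = +55.16722°, λ = -33.44000°
SEC-12: φ = +73.26278°, λ = -42.02944°
δ₁₃ = central angle MON-01→SEC-12 = 0.139346 rad  (haversine)
θ₁₃ = bearing MON-01→SEC-12 = 325.039°,  θ₁₂ = bearing MON-01→BH-58 = 199.774°
dₓₜ = R·arcsin(sin δ₁₃ · sin(θ₁₃ − θ₁₂)) = 6378·arcsin(0.13890·sin(125.265°)) = 724.869 km
|dₓₜ| = 724.869 km

724.9 km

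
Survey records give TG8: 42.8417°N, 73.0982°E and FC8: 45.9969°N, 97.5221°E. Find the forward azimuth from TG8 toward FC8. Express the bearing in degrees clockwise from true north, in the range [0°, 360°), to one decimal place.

71.3°

Δλ = 24.4239°
y = sin Δλ · cos φ₂ = 0.287246
x = cos φ₁ sin φ₂ − sin φ₁ cos φ₂ cos Δλ = 0.097313
θ = atan2(y, x) = 71.2847° → 71.2847° (mod 360°)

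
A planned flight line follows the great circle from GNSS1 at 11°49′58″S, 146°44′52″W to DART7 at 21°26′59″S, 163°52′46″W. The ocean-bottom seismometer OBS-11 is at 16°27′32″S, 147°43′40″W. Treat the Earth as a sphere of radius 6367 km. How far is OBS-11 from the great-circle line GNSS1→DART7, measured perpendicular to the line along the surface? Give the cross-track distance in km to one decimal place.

376.5 km

GNSS1: φ = -11.83278°, λ = -146.74778°
DART7: φ = -21.44972°, λ = -163.87944°
OBS-11: φ = -16.45889°, λ = -147.72778°
δ₁₃ = central angle GNSS1→OBS-11 = 0.082426 rad  (haversine)
θ₁₃ = bearing GNSS1→OBS-11 = 191.492°,  θ₁₂ = bearing GNSS1→DART7 = 237.372°
dₓₜ = R·arcsin(sin δ₁₃ · sin(θ₁₃ − θ₁₂)) = 6367·arcsin(0.08233·sin(-45.880°)) = -376.541 km
|dₓₜ| = 376.541 km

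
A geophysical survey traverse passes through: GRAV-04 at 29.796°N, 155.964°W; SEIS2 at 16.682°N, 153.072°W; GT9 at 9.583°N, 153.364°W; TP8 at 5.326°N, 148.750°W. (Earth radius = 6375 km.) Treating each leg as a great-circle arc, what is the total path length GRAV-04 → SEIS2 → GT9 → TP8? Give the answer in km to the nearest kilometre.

GRAV-04→SEIS2: c = 0.233503 rad, d = 1488.58 km
SEIS2→GT9: c = 0.124000 rad, d = 790.50 km
GT9→TP8: c = 0.109055 rad, d = 695.23 km
Total = 1488.58 + 790.50 + 695.23 = 2974.31 km

2974 km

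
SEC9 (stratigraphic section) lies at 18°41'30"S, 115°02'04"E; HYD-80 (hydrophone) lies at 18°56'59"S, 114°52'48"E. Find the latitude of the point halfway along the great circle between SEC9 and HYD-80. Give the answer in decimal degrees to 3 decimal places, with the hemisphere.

18.821°S

SEC9: φ = -18.69167°, λ = +115.03444°
HYD-80: φ = -18.94972°, λ = +114.88000°
Bx = cos φ₂ cos Δλ = 0.945800,  By = cos φ₂ sin Δλ = -0.002549
φₘ = atan2(sin φ₁ + sin φ₂, √((cos φ₁ + Bx)² + By²)) = -18.82071°
λₘ = λ₁ + atan2(By, cos φ₁ + Bx) = 114.95728°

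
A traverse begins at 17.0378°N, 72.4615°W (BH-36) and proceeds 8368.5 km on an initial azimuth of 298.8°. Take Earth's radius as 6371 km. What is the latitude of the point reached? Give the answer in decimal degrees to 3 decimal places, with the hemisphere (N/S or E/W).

δ = d/R = 8368.5/6371 = 1.313530 rad
φ₂ = arcsin(sin φ₁ cos δ + cos φ₁ sin δ cos θ)
   = arcsin(0.29300·0.25444 + 0.95611·0.96709·0.48175) = 31.33239°
λ₂ = λ₁ + atan2(sin θ sin δ cos φ₁, cos δ − sin φ₁ sin φ₂) = -155.28137°

31.332°N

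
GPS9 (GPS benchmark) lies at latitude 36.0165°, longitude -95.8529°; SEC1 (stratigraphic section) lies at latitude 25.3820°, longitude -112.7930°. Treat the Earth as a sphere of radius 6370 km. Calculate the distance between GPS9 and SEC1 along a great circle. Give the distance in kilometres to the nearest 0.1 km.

2000.0 km

Δφ = -10.6345°,  Δλ = -16.9401°
a = sin²(Δφ/2) + cos φ₁ cos φ₂ sin²(Δλ/2) = 0.024442
c = 2·arcsin(√a) = 0.313966 rad = 17.9889°
d = R·c = 6370 × 0.313966 = 2000.0 km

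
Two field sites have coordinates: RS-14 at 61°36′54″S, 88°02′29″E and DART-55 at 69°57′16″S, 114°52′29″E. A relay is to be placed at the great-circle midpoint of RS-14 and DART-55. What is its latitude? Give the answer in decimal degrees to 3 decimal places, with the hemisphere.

66.357°S

RS-14: φ = -61.61500°, λ = +88.04139°
DART-55: φ = -69.95444°, λ = +114.87472°
Bx = cos φ₂ cos Δλ = 0.305859,  By = cos φ₂ sin Δλ = 0.154724
φₘ = atan2(sin φ₁ + sin φ₂, √((cos φ₁ + Bx)² + By²)) = -66.35662°
λₘ = λ₁ + atan2(By, cos φ₁ + Bx) = 99.24363°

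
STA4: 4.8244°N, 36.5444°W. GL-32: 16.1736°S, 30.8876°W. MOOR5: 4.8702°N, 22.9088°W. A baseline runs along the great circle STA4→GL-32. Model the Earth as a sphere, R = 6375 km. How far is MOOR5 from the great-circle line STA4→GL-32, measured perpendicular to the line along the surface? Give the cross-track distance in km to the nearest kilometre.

1466 km

δ₁₃ = central angle STA4→MOOR5 = 0.237132 rad  (haversine)
θ₁₃ = bearing STA4→MOOR5 = 89.229°,  θ₁₂ = bearing STA4→GL-32 = 165.186°
dₓₜ = R·arcsin(sin δ₁₃ · sin(θ₁₃ − θ₁₂)) = 6375·arcsin(0.23492·sin(-75.957°)) = -1465.710 km
|dₓₜ| = 1465.710 km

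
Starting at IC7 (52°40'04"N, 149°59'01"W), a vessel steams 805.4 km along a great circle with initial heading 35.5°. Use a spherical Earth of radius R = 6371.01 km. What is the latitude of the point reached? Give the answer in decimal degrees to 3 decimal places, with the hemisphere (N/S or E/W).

58.324°N

IC7: φ = +52.66778°, λ = -149.98361°
δ = d/R = 805.4/6371.01 = 0.126416 rad
φ₂ = arcsin(sin φ₁ cos δ + cos φ₁ sin δ cos θ)
   = arcsin(0.79513·0.99202 + 0.60644·0.12608·0.81412) = 58.32434°
λ₂ = λ₁ + atan2(sin θ sin δ cos φ₁, cos δ − sin φ₁ sin φ₂) = -141.96887°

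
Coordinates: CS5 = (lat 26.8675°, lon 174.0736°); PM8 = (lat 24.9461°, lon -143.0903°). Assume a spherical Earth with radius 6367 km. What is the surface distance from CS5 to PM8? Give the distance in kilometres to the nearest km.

Δφ = -1.9214°,  Δλ = 42.8361°
a = sin²(Δφ/2) + cos φ₁ cos φ₂ sin²(Δλ/2) = 0.108138
c = 2·arcsin(√a) = 0.670157 rad = 38.3972°
d = R·c = 6367 × 0.670157 = 4266.9 km

4267 km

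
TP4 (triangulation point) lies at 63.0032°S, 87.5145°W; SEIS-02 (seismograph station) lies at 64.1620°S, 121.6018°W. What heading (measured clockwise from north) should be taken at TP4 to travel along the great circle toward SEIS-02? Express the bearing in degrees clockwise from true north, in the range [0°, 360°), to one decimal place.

Δλ = -34.0873°
y = sin Δλ · cos φ₂ = -0.244262
x = cos φ₁ sin φ₂ − sin φ₁ cos φ₂ cos Δλ = -0.086946
θ = atan2(y, x) = -109.5933° → 250.4067° (mod 360°)

250.4°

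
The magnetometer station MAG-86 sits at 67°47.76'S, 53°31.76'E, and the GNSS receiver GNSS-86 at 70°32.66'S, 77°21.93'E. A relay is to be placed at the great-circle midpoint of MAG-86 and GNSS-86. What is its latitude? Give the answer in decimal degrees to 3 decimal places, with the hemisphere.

69.580°S

MAG-86: φ = -67.79600°, λ = +53.52933°
GNSS-86: φ = -70.54433°, λ = +77.36550°
Bx = cos φ₂ cos Δλ = 0.304667,  By = cos φ₂ sin Δλ = 0.134604
φₘ = atan2(sin φ₁ + sin φ₂, √((cos φ₁ + Bx)² + By²)) = -69.58010°
λₘ = λ₁ + atan2(By, cos φ₁ + Bx) = 64.68499°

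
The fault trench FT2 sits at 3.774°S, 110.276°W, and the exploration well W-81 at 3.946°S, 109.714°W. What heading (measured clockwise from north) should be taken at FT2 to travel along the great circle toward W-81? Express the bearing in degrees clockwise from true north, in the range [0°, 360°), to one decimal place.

Δλ = 0.5620°
y = sin Δλ · cos φ₂ = 0.009785
x = cos φ₁ sin φ₂ − sin φ₁ cos φ₂ cos Δλ = -0.003005
θ = atan2(y, x) = 107.0720° → 107.0720° (mod 360°)

107.1°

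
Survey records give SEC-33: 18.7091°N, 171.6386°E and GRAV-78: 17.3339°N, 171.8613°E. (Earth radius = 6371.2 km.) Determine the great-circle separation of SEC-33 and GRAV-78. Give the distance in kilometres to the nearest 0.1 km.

154.7 km

Δφ = -1.3752°,  Δλ = 0.2227°
a = sin²(Δφ/2) + cos φ₁ cos φ₂ sin²(Δλ/2) = 0.000147
c = 2·arcsin(√a) = 0.024285 rad = 1.3914°
d = R·c = 6371.2 × 0.024285 = 154.7 km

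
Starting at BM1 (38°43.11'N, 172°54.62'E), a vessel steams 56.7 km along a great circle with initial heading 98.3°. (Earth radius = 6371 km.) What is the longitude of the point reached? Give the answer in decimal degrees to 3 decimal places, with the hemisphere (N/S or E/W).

BM1: φ = +38.71850°, λ = +172.91033°
δ = d/R = 56.7/6371 = 0.008900 rad
φ₂ = arcsin(sin φ₁ cos δ + cos φ₁ sin δ cos θ)
   = arcsin(0.62549·0.99996 + 0.78023·0.00890·-0.14436) = 38.64311°
λ₂ = λ₁ + atan2(sin θ sin δ cos φ₁, cos δ − sin φ₁ sin φ₂) = 173.55636°

173.556°E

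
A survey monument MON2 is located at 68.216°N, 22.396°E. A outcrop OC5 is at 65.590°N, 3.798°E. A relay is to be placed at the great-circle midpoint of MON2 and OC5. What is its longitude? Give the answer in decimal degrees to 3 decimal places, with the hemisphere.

12.593°E

Bx = cos φ₂ cos Δλ = 0.391683,  By = cos φ₂ sin Δλ = -0.131801
φₘ = atan2(sin φ₁ + sin φ₂, √((cos φ₁ + Bx)² + By²)) = 67.17445°
λₘ = λ₁ + atan2(By, cos φ₁ + Bx) = 12.59282°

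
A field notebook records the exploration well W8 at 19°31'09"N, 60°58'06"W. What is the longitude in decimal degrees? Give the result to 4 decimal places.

60.9683°W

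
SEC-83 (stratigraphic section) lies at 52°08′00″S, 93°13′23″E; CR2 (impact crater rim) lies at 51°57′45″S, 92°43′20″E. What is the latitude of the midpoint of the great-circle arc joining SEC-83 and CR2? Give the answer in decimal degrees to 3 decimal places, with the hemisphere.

52.048°S

SEC-83: φ = -52.13333°, λ = +93.22306°
CR2: φ = -51.96250°, λ = +92.72222°
Bx = cos φ₂ cos Δλ = 0.616154,  By = cos φ₂ sin Δλ = -0.005386
φₘ = atan2(sin φ₁ + sin φ₂, √((cos φ₁ + Bx)² + By²)) = -52.04818°
λₘ = λ₁ + atan2(By, cos φ₁ + Bx) = 92.97216°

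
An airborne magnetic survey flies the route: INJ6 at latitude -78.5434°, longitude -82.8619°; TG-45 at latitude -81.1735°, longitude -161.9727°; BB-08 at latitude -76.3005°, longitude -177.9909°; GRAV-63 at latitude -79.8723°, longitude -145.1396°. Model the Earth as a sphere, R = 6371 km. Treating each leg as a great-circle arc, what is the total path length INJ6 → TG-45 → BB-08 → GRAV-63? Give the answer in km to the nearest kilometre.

2925 km

INJ6→TG-45: c = 0.227530 rad, d = 1449.60 km
TG-45→BB-08: c = 0.100297 rad, d = 638.99 km
BB-08→GRAV-63: c = 0.131260 rad, d = 836.26 km
Total = 1449.60 + 638.99 + 836.26 = 2924.84 km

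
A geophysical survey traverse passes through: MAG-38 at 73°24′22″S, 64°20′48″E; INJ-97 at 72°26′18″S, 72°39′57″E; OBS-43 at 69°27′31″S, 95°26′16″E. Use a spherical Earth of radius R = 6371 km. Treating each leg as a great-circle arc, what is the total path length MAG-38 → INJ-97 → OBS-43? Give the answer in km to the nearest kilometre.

MAG-38: φ = -73.40611°, λ = +64.34667°
INJ-97: φ = -72.43833°, λ = +72.66583°
OBS-43: φ = -69.45861°, λ = +95.43778°
MAG-38→INJ-97: c = 0.045816 rad, d = 291.90 km
INJ-97→OBS-43: c = 0.138708 rad, d = 883.71 km
Total = 291.90 + 883.71 = 1175.60 km

1176 km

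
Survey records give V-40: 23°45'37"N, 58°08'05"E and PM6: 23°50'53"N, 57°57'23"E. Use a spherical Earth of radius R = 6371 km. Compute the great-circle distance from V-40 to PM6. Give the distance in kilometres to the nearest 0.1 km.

V-40: φ = +23.76028°, λ = +58.13472°
PM6: φ = +23.84806°, λ = +57.95639°
Δφ = 0.0878°,  Δλ = -0.1783°
a = sin²(Δφ/2) + cos φ₁ cos φ₂ sin²(Δλ/2) = 0.000003
c = 2·arcsin(√a) = 0.003234 rad = 0.1853°
d = R·c = 6371 × 0.003234 = 20.6 km

20.6 km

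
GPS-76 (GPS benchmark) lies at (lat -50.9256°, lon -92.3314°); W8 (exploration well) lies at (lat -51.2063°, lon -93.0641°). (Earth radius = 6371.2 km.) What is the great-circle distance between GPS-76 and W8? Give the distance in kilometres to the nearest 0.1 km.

Δφ = -0.2807°,  Δλ = -0.7327°
a = sin²(Δφ/2) + cos φ₁ cos φ₂ sin²(Δλ/2) = 0.000022
c = 2·arcsin(√a) = 0.009412 rad = 0.5393°
d = R·c = 6371.2 × 0.009412 = 60.0 km

60.0 km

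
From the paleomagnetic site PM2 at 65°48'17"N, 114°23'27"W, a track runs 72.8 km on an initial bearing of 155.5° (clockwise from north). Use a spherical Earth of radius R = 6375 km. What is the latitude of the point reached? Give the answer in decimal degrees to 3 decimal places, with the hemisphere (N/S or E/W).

65.208°N

PM2: φ = +65.80472°, λ = -114.39083°
δ = d/R = 72.8/6375 = 0.011420 rad
φ₂ = arcsin(sin φ₁ cos δ + cos φ₁ sin δ cos θ)
   = arcsin(0.91215·0.99993 + 0.40985·0.01142·-0.90996) = 65.20794°
λ₂ = λ₁ + atan2(sin θ sin δ cos φ₁, cos δ − sin φ₁ sin φ₂) = -113.74377°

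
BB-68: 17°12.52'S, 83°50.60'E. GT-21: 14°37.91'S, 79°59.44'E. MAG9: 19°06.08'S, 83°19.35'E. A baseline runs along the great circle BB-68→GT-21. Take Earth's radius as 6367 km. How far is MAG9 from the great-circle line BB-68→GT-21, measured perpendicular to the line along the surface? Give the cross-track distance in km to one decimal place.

204.7 km

BB-68: φ = -17.20867°, λ = +83.84333°
GT-21: φ = -14.63183°, λ = +79.99067°
MAG9: φ = -19.10133°, λ = +83.32250°
δ₁₃ = central angle BB-68→MAG9 = 0.034144 rad  (haversine)
θ₁₃ = bearing BB-68→MAG9 = 194.573°,  θ₁₂ = bearing BB-68→GT-21 = 304.278°
dₓₜ = R·arcsin(sin δ₁₃ · sin(θ₁₃ − θ₁₂)) = 6367·arcsin(0.03414·sin(-109.705°)) = -204.659 km
|dₓₜ| = 204.659 km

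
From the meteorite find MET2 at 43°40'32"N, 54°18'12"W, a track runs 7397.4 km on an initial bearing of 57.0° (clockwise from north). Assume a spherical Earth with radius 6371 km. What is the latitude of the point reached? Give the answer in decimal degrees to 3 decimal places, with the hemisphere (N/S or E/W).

39.523°N

MET2: φ = +43.67556°, λ = -54.30333°
δ = d/R = 7397.4/6371 = 1.161105 rad
φ₂ = arcsin(sin φ₁ cos δ + cos φ₁ sin δ cos θ)
   = arcsin(0.69057·0.39833 + 0.72326·0.91724·0.54464) = 39.52325°
λ₂ = λ₁ + atan2(sin θ sin δ cos φ₁, cos δ − sin φ₁ sin φ₂) = 39.92647°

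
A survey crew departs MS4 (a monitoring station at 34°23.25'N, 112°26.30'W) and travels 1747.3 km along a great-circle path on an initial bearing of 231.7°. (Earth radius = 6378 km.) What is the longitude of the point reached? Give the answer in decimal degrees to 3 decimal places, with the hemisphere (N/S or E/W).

125.868°W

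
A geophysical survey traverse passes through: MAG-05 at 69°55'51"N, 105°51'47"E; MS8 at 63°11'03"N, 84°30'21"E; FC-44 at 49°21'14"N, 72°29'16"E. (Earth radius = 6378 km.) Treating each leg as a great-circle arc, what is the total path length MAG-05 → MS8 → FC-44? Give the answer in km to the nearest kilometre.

2900 km

MAG-05: φ = +69.93083°, λ = +105.86306°
MS8: φ = +63.18417°, λ = +84.50583°
FC-44: φ = +49.35389°, λ = +72.48778°
MAG-05→MS8: c = 0.187654 rad, d = 1196.86 km
MS8→FC-44: c = 0.266998 rad, d = 1702.91 km
Total = 1196.86 + 1702.91 = 2899.77 km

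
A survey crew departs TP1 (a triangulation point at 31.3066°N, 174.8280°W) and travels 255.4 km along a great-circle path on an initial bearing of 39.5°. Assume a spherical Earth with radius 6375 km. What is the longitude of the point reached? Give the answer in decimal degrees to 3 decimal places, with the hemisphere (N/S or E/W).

173.086°W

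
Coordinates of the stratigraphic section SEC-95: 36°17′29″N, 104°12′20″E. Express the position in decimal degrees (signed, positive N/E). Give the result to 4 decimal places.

+36.2914°, +104.2056°

lat: 36.2914° N → +36.2914°
lon: 104.2056° E → +104.2056°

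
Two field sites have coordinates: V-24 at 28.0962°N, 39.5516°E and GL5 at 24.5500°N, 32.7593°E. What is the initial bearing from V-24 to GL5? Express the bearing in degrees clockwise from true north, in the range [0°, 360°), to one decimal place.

Δλ = -6.7923°
y = sin Δλ · cos φ₂ = -0.107579
x = cos φ₁ sin φ₂ − sin φ₁ cos φ₂ cos Δλ = -0.058847
θ = atan2(y, x) = -118.6791° → 241.3209° (mod 360°)

241.3°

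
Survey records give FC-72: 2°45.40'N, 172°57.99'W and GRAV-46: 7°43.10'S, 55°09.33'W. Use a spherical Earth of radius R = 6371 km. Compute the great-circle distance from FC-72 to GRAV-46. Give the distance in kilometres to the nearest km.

13112 km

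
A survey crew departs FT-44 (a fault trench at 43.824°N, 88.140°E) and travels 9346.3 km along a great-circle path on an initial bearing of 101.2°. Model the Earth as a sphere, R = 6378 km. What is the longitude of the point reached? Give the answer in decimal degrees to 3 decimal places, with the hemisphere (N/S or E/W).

166.011°E

δ = d/R = 9346.3/6378 = 1.465397 rad
φ₂ = arcsin(sin φ₁ cos δ + cos φ₁ sin δ cos θ)
   = arcsin(0.69245·0.10520 + 0.72147·0.99445·-0.19423) = -3.81345°
λ₂ = λ₁ + atan2(sin θ sin δ cos φ₁, cos δ − sin φ₁ sin φ₂) = 166.01076°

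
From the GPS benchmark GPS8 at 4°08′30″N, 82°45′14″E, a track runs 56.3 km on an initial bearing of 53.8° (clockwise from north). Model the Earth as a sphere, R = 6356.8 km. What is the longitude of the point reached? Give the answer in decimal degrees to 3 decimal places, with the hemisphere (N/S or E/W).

83.165°E

GPS8: φ = +4.14167°, λ = +82.75389°
δ = d/R = 56.3/6356.8 = 0.008857 rad
φ₂ = arcsin(sin φ₁ cos δ + cos φ₁ sin δ cos θ)
   = arcsin(0.07222·0.99996 + 0.99739·0.00886·0.59061) = 4.44126°
λ₂ = λ₁ + atan2(sin θ sin δ cos φ₁, cos δ − sin φ₁ sin φ₂) = 83.16461°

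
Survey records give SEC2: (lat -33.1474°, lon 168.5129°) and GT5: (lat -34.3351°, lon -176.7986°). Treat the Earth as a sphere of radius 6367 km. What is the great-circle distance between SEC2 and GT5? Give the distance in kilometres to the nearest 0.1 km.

1362.5 km

Δφ = -1.1877°,  Δλ = 14.6885°
a = sin²(Δφ/2) + cos φ₁ cos φ₂ sin²(Δλ/2) = 0.011405
c = 2·arcsin(√a) = 0.213996 rad = 12.2611°
d = R·c = 6367 × 0.213996 = 1362.5 km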